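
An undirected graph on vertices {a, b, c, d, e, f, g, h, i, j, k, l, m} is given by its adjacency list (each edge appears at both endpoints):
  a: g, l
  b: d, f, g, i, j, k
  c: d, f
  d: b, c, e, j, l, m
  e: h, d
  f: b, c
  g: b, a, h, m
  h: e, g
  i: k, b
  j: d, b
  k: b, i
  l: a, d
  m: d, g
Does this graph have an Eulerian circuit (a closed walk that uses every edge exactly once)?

Degrees: a:2, b:6, c:2, d:6, e:2, f:2, g:4, h:2, i:2, j:2, k:2, l:2, m:2
Every vertex has even degree and the edges form a single connected piece, so an Eulerian circuit exists.

Yes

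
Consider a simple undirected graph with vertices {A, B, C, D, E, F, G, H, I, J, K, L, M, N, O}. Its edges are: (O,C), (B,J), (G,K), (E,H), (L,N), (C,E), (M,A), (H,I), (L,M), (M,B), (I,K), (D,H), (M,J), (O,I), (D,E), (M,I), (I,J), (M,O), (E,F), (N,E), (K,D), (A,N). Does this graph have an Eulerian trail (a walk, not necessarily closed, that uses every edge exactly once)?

No

Degrees: A:2, B:2, C:2, D:3, E:5, F:1, G:1, H:3, I:5, J:3, K:3, L:2, M:6, N:3, O:3
Odd-degree vertices: D, E, F, G, H, I, J, K, N, O (10 total).
An Eulerian trail requires 0 or 2 odd-degree vertices; here there are 10.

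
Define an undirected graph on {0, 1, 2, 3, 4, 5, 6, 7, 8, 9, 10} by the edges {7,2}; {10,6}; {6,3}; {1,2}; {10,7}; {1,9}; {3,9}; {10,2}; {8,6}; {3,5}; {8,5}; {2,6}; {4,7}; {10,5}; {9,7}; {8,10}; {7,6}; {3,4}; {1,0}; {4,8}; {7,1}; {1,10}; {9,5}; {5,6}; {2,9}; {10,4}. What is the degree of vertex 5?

5

Neighbors of 5: 3, 6, 8, 9, 10.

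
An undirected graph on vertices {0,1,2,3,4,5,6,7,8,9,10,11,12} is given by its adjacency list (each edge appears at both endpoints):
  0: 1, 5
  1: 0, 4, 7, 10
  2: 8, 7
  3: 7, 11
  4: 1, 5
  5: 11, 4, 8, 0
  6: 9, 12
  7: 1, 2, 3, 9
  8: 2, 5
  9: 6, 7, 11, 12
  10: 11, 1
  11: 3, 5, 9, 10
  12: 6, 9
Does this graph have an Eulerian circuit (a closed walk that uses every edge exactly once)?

Yes

Degrees: 0:2, 1:4, 2:2, 3:2, 4:2, 5:4, 6:2, 7:4, 8:2, 9:4, 10:2, 11:4, 12:2
Every vertex has even degree and the edges form a single connected piece, so an Eulerian circuit exists.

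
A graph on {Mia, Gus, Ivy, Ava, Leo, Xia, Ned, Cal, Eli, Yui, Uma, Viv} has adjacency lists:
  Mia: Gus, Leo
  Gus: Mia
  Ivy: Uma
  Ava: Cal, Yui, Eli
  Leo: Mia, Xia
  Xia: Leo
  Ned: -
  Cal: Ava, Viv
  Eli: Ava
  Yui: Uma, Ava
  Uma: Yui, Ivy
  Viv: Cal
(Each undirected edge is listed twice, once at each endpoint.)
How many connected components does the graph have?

3

Component: {Ned}
Component: {Mia, Gus, Leo, Xia}
Component: {Ivy, Ava, Cal, Eli, Yui, Uma, Viv}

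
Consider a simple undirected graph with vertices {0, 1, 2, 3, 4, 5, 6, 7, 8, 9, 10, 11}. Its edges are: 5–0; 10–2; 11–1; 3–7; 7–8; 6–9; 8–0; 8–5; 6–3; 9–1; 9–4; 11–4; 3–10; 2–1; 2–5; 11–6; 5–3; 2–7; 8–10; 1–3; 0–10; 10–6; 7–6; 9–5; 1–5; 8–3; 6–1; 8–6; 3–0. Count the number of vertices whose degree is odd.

4

Degrees: 0:4, 1:6, 2:4, 3:7, 4:2, 5:6, 6:7, 7:4, 8:6, 9:4, 10:5, 11:3
Odd-degree vertices: 3, 6, 10, 11.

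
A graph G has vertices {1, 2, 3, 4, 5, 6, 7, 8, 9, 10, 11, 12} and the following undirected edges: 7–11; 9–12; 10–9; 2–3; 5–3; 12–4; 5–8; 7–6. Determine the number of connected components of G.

4

Component: {1}
Component: {6, 7, 11}
Component: {2, 3, 5, 8}
Component: {4, 9, 10, 12}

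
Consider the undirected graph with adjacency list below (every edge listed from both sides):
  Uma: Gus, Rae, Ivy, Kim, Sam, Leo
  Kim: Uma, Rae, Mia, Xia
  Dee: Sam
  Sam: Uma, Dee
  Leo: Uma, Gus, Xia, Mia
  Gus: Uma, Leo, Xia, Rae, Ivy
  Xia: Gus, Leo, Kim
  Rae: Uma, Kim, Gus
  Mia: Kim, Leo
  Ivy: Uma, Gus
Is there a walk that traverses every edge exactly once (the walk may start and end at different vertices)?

Degrees: Uma:6, Kim:4, Dee:1, Sam:2, Leo:4, Gus:5, Xia:3, Rae:3, Mia:2, Ivy:2
Odd-degree vertices: Dee, Gus, Xia, Rae (4 total).
An Eulerian trail requires 0 or 2 odd-degree vertices; here there are 4.

No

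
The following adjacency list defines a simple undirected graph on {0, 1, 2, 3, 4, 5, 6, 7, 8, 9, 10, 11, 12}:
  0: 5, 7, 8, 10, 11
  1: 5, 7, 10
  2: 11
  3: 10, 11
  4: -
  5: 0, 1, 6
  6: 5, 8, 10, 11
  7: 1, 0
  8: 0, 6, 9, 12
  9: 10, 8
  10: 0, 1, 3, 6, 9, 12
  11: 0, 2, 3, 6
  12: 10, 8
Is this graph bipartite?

Yes

A valid 2-coloring puts {4, 5, 7, 8, 10, 11} on one side and {0, 1, 2, 3, 6, 9, 12} on the other; every edge crosses between the two sides.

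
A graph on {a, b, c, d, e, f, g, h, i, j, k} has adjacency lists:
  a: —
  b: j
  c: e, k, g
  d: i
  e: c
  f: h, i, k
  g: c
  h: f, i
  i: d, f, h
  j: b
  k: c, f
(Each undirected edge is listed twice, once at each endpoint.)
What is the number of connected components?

3

Component: {a}
Component: {b, j}
Component: {c, d, e, f, g, h, i, k}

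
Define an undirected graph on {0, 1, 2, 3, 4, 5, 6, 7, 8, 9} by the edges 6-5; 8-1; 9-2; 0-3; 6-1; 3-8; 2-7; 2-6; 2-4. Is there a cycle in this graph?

No

The graph has 10 vertices, 9 edges, and 1 connected component.
A forest on 10 vertices with 1 component has exactly 9 edges, which matches — so no cycle.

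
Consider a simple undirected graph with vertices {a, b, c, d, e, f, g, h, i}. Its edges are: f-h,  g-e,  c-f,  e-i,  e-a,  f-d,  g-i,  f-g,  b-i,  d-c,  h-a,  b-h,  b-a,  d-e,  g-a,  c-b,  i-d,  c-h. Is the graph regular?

Degrees: a:4, b:4, c:4, d:4, e:4, f:4, g:4, h:4, i:4
All degrees equal 4; the graph is regular.

Yes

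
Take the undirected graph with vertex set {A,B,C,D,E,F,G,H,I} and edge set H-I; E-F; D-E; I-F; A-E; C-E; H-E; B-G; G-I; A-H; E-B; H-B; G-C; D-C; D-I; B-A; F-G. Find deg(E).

Neighbors of E: A, B, C, D, F, H.

6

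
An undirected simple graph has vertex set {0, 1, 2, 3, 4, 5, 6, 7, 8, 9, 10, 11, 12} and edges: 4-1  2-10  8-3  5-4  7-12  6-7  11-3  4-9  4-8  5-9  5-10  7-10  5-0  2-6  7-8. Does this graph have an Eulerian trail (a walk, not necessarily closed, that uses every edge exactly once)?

No

Degrees: 0:1, 1:1, 2:2, 3:2, 4:4, 5:4, 6:2, 7:4, 8:3, 9:2, 10:3, 11:1, 12:1
Odd-degree vertices: 0, 1, 8, 10, 11, 12 (6 total).
With 6 odd-degree vertices (more than two), no single trail can use every edge.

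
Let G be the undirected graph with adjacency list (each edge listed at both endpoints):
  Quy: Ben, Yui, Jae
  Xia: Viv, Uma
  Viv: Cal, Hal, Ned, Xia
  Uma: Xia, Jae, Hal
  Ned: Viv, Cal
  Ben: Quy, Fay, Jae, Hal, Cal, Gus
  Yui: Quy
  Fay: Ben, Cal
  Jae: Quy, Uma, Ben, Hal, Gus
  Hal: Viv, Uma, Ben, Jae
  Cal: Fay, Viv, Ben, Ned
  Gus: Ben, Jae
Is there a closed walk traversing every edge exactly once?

Degrees: Quy:3, Xia:2, Viv:4, Uma:3, Ned:2, Ben:6, Yui:1, Fay:2, Jae:5, Hal:4, Cal:4, Gus:2
Vertices with odd degree: Quy, Uma, Yui, Jae. An Eulerian circuit requires all degrees even.

No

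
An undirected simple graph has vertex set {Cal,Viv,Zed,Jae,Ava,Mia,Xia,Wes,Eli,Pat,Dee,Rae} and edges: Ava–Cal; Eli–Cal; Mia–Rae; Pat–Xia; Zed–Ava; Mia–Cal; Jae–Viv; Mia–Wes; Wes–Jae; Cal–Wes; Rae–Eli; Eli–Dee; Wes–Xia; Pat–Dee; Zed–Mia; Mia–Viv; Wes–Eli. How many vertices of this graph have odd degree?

2

Degrees: Cal:4, Viv:2, Zed:2, Jae:2, Ava:2, Mia:5, Xia:2, Wes:5, Eli:4, Pat:2, Dee:2, Rae:2
Odd-degree vertices: Mia, Wes.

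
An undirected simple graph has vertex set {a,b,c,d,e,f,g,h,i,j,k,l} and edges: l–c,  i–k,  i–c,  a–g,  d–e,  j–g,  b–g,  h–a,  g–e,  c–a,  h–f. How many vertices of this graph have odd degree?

8

Degrees: a:3, b:1, c:3, d:1, e:2, f:1, g:4, h:2, i:2, j:1, k:1, l:1
Odd-degree vertices: a, b, c, d, f, j, k, l.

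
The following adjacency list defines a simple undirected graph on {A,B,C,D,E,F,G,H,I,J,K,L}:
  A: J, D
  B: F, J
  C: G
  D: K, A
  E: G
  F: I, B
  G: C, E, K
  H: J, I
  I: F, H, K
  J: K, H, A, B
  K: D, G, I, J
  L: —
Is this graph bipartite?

The cycle J-B-F-I-K-J has length 5, which is odd, so the graph is not bipartite.

No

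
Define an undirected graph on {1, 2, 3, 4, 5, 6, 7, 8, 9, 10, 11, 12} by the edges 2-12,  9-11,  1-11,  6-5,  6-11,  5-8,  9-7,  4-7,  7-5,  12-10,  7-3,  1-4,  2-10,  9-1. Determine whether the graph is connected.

Component: {2, 10, 12}
Component: {1, 3, 4, 5, 6, 7, 8, 9, 11}
There are 2 separate components, so the graph is not connected.

No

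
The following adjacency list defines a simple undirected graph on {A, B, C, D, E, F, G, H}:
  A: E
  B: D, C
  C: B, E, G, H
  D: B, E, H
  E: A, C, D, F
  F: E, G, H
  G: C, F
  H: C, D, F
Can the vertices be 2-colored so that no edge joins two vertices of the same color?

Yes

Color {B, E, G, H} black and {A, C, D, F} white. No edge joins two same-colored vertices, so the graph is bipartite.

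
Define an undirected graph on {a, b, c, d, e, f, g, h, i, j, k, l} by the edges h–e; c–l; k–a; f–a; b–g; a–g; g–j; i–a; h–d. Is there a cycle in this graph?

|V| = 12, |E| = 9, number of components = 3.
A forest on 12 vertices with 3 components has exactly 9 edges, which matches — so no cycle.

No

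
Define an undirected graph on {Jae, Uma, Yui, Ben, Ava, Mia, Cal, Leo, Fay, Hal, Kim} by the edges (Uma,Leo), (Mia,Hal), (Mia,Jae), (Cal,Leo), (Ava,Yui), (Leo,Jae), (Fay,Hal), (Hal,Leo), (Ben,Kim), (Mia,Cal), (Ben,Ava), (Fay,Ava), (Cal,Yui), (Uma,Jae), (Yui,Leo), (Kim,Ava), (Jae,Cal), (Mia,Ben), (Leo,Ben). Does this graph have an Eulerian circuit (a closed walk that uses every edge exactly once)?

No

Degrees: Jae:4, Uma:2, Yui:3, Ben:4, Ava:4, Mia:4, Cal:4, Leo:6, Fay:2, Hal:3, Kim:2
Vertices with odd degree: Yui, Hal. An Eulerian circuit requires all degrees even.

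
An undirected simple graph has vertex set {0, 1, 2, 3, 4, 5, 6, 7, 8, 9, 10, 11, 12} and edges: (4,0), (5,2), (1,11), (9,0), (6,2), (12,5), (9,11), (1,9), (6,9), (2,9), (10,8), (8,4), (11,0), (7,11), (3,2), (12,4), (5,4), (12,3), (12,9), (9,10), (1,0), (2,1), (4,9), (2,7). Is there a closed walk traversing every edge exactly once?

Degrees: 0:4, 1:4, 2:6, 3:2, 4:5, 5:3, 6:2, 7:2, 8:2, 9:8, 10:2, 11:4, 12:4
Vertices with odd degree: 4, 5. An Eulerian circuit requires all degrees even.

No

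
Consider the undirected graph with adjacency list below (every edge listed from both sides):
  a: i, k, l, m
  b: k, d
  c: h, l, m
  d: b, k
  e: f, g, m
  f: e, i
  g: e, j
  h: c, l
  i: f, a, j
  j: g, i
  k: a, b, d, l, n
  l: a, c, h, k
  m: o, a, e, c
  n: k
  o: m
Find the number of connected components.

Component: {a, b, c, d, e, f, g, h, i, j, k, l, m, n, o}

1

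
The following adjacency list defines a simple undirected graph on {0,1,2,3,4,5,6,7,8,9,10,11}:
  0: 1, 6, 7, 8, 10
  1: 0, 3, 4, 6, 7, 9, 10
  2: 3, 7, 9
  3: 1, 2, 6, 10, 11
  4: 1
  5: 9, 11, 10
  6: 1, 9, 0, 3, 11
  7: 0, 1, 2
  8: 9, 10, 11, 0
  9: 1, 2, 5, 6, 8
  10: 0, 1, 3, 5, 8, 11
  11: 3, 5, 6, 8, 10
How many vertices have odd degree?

Degrees: 0:5, 1:7, 2:3, 3:5, 4:1, 5:3, 6:5, 7:3, 8:4, 9:5, 10:6, 11:5
Odd-degree vertices: 0, 1, 2, 3, 4, 5, 6, 7, 9, 11.

10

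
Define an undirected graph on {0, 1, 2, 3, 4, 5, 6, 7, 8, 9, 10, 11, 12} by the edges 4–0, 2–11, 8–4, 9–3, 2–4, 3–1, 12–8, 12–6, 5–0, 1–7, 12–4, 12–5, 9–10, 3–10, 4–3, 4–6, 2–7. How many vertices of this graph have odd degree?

Degrees: 0:2, 1:2, 2:3, 3:4, 4:6, 5:2, 6:2, 7:2, 8:2, 9:2, 10:2, 11:1, 12:4
Odd-degree vertices: 2, 11.

2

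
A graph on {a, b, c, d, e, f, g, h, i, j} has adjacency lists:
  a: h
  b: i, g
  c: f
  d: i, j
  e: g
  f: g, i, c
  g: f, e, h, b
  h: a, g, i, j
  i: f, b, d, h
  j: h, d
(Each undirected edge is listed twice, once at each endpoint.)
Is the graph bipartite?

Yes

Color {b, d, e, f, h} black and {a, c, g, i, j} white. No edge joins two same-colored vertices, so the graph is bipartite.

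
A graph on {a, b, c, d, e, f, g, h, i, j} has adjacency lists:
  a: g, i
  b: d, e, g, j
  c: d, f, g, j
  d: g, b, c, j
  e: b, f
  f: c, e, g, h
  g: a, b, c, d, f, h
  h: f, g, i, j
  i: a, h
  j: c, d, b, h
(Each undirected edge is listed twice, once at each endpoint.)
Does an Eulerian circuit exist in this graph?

Yes

Degrees: a:2, b:4, c:4, d:4, e:2, f:4, g:6, h:4, i:2, j:4
All degrees are even and the non-isolated vertices are connected — an Eulerian circuit exists.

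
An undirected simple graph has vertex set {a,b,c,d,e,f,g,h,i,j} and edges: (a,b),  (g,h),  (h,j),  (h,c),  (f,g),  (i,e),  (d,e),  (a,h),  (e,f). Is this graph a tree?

The graph has 10 vertices and 9 edges.
It is connected with exactly 9 edges, hence acyclic — it is a tree.

Yes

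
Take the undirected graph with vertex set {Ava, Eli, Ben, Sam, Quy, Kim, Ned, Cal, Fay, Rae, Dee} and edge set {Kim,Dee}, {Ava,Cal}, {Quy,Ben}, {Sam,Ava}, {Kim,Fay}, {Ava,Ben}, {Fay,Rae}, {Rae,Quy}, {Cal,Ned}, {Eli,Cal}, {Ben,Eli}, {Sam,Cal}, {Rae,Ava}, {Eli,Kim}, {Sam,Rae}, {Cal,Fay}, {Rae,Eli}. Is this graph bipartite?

Ava-Sam-Cal-Ava is an odd cycle (length 3), and a bipartite graph can contain only even cycles.

No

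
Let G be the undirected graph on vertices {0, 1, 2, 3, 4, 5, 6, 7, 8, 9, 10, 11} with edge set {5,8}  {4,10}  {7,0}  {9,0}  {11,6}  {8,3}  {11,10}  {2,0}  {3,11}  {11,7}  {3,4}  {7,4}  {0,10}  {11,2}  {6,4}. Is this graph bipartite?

Yes

Color {1, 2, 3, 5, 6, 7, 9, 10} black and {0, 4, 8, 11} white. No edge joins two same-colored vertices, so the graph is bipartite.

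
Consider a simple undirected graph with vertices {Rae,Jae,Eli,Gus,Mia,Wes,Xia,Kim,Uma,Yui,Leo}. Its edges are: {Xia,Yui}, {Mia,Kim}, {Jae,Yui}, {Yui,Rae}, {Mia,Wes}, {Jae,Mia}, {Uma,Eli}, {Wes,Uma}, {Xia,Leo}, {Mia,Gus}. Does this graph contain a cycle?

No

|V| = 11, |E| = 10, number of components = 1.
Since 10 = 11 - 1, the graph is a forest and contains no cycle.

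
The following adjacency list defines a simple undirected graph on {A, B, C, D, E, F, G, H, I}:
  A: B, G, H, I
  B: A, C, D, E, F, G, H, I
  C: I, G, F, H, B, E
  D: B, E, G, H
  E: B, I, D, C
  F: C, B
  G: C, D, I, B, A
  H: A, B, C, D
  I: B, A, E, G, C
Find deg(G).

5

Neighbors of G: A, B, C, D, I.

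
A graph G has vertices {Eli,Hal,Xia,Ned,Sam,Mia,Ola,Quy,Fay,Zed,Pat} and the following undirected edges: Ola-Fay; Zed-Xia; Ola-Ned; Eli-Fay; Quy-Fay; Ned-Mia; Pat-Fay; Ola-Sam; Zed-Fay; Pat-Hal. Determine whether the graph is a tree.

Yes

|V| = 11, |E| = 10.
Connected and |E| = |V| - 1, which characterizes a tree.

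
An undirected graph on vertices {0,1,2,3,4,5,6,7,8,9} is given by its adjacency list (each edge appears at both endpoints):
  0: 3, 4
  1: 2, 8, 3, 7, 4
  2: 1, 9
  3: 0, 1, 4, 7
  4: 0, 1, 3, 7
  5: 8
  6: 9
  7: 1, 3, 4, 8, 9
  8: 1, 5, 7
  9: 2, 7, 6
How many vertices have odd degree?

Degrees: 0:2, 1:5, 2:2, 3:4, 4:4, 5:1, 6:1, 7:5, 8:3, 9:3
Odd-degree vertices: 1, 5, 6, 7, 8, 9.

6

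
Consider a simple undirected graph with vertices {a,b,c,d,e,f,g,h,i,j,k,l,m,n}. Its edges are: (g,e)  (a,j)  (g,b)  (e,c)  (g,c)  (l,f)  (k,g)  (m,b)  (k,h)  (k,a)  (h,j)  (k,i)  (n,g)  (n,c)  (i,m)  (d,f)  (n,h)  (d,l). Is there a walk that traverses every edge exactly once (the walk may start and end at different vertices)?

Degrees: a:2, b:2, c:3, d:2, e:2, f:2, g:5, h:3, i:2, j:2, k:4, l:2, m:2, n:3
Odd-degree vertices: c, g, h, n (4 total).
An Eulerian trail requires 0 or 2 odd-degree vertices; here there are 4.

No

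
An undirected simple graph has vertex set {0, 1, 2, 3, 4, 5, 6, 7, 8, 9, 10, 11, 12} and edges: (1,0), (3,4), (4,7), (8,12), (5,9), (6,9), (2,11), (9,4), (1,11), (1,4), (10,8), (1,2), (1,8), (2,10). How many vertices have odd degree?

10

Degrees: 0:1, 1:5, 2:3, 3:1, 4:4, 5:1, 6:1, 7:1, 8:3, 9:3, 10:2, 11:2, 12:1
Odd-degree vertices: 0, 1, 2, 3, 5, 6, 7, 8, 9, 12.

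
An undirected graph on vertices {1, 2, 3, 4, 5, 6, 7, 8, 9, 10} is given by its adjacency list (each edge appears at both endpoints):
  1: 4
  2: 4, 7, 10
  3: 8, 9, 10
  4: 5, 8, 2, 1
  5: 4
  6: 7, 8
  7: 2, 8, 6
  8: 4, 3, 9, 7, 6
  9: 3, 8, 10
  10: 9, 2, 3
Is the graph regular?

Degrees: 1:1, 2:3, 3:3, 4:4, 5:1, 6:2, 7:3, 8:5, 9:3, 10:3
Degrees are not all equal (e.g. deg(1)=1 but deg(8)=5); not regular.

No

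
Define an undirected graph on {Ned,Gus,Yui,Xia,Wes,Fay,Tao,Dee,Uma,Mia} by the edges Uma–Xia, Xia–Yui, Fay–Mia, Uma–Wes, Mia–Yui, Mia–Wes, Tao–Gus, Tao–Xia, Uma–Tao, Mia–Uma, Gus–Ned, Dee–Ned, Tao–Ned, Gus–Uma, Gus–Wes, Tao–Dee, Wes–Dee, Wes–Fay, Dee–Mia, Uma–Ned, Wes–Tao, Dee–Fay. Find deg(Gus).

4

Neighbors of Gus: Ned, Wes, Tao, Uma.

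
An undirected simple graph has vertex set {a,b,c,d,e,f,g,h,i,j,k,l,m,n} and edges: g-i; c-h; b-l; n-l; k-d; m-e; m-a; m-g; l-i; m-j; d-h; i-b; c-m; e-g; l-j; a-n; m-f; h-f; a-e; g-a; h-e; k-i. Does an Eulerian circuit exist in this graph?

Yes

Degrees: a:4, b:2, c:2, d:2, e:4, f:2, g:4, h:4, i:4, j:2, k:2, l:4, m:6, n:2
Every vertex has even degree and the edges form a single connected piece, so an Eulerian circuit exists.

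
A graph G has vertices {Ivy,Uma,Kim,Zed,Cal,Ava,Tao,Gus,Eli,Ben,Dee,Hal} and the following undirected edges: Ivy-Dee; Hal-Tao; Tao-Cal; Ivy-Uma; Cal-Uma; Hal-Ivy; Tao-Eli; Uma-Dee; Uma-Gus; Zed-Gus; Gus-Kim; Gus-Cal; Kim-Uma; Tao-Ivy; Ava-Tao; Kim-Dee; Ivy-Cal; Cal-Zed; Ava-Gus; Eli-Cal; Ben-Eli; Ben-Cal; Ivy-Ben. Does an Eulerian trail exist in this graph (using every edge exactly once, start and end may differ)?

No

Degrees: Ivy:6, Uma:5, Kim:3, Zed:2, Cal:7, Ava:2, Tao:5, Gus:5, Eli:3, Ben:3, Dee:3, Hal:2
Odd-degree vertices: Uma, Kim, Cal, Tao, Gus, Eli, Ben, Dee (8 total).
An Eulerian trail requires 0 or 2 odd-degree vertices; here there are 8.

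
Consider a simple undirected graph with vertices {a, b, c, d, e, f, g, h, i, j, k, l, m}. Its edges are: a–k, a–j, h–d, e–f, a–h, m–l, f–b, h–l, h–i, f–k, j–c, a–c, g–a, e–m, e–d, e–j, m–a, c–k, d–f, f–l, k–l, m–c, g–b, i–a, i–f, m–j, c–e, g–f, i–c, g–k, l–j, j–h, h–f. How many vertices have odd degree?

6

Degrees: a:7, b:2, c:6, d:3, e:5, f:8, g:4, h:6, i:4, j:6, k:5, l:5, m:5
Odd-degree vertices: a, d, e, k, l, m.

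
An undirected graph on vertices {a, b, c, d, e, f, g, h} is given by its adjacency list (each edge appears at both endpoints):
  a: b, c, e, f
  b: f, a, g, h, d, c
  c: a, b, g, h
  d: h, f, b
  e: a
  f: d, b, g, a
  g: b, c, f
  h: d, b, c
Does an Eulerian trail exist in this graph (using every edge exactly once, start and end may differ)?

No

Degrees: a:4, b:6, c:4, d:3, e:1, f:4, g:3, h:3
Odd-degree vertices: d, e, g, h (4 total).
With 4 odd-degree vertices (more than two), no single trail can use every edge.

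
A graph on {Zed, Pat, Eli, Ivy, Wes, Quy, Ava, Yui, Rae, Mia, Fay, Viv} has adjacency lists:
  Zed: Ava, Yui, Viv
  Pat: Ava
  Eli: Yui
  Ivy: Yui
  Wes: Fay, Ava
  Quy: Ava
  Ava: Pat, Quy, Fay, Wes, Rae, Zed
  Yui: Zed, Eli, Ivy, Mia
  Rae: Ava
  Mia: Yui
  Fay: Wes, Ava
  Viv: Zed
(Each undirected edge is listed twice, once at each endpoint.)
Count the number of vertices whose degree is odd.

Degrees: Zed:3, Pat:1, Eli:1, Ivy:1, Wes:2, Quy:1, Ava:6, Yui:4, Rae:1, Mia:1, Fay:2, Viv:1
Odd-degree vertices: Zed, Pat, Eli, Ivy, Quy, Rae, Mia, Viv.

8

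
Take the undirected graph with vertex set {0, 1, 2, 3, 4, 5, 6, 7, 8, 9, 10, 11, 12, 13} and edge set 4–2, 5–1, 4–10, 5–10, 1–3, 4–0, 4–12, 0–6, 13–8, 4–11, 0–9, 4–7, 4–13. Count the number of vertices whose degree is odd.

10

Degrees: 0:3, 1:2, 2:1, 3:1, 4:7, 5:2, 6:1, 7:1, 8:1, 9:1, 10:2, 11:1, 12:1, 13:2
Odd-degree vertices: 0, 2, 3, 4, 6, 7, 8, 9, 11, 12.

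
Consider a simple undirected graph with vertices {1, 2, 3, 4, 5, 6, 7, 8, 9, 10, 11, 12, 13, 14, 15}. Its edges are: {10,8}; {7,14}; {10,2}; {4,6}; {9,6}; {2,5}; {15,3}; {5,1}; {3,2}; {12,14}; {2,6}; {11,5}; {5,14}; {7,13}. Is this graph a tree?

Yes

The graph has 15 vertices and 14 edges.
It is connected with exactly 14 edges, hence acyclic — it is a tree.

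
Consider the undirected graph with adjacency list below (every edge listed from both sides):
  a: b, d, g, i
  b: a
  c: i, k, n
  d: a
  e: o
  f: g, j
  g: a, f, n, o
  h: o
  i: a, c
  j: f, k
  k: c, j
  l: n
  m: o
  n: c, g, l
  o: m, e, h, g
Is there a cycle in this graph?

|V| = 15, |E| = 16, number of components = 1.
Since 16 > 15 - 1, a cycle must exist; for instance a-i-c-k-j-f-g-a.

Yes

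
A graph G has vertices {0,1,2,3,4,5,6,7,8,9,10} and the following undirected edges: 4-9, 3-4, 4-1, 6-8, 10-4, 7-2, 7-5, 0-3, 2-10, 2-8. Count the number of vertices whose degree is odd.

6

Degrees: 0:1, 1:1, 2:3, 3:2, 4:4, 5:1, 6:1, 7:2, 8:2, 9:1, 10:2
Odd-degree vertices: 0, 1, 2, 5, 6, 9.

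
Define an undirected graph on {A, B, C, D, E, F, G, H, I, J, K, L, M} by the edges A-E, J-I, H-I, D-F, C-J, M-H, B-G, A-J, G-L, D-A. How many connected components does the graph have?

Component: {K}
Component: {B, G, L}
Component: {A, C, D, E, F, H, I, J, M}

3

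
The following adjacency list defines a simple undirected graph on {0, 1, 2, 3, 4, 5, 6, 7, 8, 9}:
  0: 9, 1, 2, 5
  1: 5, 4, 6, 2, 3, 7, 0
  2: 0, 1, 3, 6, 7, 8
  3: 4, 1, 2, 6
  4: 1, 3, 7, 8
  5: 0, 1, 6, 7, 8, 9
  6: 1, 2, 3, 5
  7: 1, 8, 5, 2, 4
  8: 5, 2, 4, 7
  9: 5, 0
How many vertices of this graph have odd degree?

Degrees: 0:4, 1:7, 2:6, 3:4, 4:4, 5:6, 6:4, 7:5, 8:4, 9:2
Odd-degree vertices: 1, 7.

2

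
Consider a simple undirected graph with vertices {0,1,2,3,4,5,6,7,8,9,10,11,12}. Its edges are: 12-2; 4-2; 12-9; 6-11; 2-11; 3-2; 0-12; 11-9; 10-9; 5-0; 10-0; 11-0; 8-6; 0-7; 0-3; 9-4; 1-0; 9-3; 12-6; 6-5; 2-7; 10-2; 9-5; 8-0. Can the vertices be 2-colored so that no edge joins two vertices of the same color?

Partition the vertices as {1, 3, 4, 5, 7, 8, 10, 11, 12} vs {0, 2, 6, 9}. Each listed edge has one endpoint in each part, so the graph is bipartite.

Yes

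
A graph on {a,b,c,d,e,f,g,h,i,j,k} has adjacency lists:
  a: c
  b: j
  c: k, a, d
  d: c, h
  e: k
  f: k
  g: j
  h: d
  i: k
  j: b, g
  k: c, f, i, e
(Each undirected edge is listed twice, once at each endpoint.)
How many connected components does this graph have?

2

Component: {b, g, j}
Component: {a, c, d, e, f, h, i, k}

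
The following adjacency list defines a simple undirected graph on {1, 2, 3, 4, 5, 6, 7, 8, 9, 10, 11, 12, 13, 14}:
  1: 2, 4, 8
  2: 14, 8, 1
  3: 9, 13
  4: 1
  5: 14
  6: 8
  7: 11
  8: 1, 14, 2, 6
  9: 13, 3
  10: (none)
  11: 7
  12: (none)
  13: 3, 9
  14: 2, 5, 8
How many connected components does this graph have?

5

Component: {10}
Component: {12}
Component: {7, 11}
Component: {3, 9, 13}
Component: {1, 2, 4, 5, 6, 8, 14}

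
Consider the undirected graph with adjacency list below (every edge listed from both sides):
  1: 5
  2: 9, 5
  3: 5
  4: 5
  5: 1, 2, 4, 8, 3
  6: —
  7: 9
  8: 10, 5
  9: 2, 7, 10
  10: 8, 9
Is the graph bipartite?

The cycle 9-2-5-8-10-9 has length 5, which is odd, so the graph is not bipartite.

No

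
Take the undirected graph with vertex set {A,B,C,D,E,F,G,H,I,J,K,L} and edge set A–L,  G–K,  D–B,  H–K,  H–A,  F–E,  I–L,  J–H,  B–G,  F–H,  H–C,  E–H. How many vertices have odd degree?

Degrees: A:2, B:2, C:1, D:1, E:2, F:2, G:2, H:6, I:1, J:1, K:2, L:2
Odd-degree vertices: C, D, I, J.

4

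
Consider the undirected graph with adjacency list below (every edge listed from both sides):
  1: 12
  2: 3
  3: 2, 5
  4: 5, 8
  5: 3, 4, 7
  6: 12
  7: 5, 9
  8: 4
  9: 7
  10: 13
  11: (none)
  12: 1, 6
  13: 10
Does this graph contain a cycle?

No

|V| = 13, |E| = 9, number of components = 4.
A forest on 13 vertices with 4 components has exactly 9 edges, which matches — so no cycle.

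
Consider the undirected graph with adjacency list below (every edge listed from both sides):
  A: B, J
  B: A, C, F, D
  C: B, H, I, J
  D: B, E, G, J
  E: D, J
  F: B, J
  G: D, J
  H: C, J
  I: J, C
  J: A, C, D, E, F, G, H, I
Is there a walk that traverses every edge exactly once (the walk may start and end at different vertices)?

Degrees: A:2, B:4, C:4, D:4, E:2, F:2, G:2, H:2, I:2, J:8
Odd-degree vertices: none (0 total).
The non-isolated vertices are connected and exactly 0 have odd degree, so an Eulerian trail exists.

Yes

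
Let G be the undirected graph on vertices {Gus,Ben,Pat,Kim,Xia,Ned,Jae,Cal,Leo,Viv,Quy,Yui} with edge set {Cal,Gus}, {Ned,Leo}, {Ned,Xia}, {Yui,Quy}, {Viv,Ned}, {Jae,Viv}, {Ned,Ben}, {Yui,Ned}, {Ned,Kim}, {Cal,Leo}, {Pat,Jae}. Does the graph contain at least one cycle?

The graph has 12 vertices, 11 edges, and 1 connected component.
A forest on 12 vertices with 1 component has exactly 11 edges, which matches — so no cycle.

No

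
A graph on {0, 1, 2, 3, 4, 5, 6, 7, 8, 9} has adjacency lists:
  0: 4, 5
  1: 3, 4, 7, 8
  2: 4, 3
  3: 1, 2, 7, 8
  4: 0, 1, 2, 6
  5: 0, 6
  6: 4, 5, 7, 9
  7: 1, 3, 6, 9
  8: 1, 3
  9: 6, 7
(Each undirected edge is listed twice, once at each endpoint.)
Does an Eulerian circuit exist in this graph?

Degrees: 0:2, 1:4, 2:2, 3:4, 4:4, 5:2, 6:4, 7:4, 8:2, 9:2
Every vertex has even degree and the edges form a single connected piece, so an Eulerian circuit exists.

Yes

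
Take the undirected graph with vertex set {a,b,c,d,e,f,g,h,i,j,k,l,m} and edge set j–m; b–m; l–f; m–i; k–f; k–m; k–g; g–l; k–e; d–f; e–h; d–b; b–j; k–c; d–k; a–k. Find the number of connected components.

1

Component: {a, b, c, d, e, f, g, h, i, j, k, l, m}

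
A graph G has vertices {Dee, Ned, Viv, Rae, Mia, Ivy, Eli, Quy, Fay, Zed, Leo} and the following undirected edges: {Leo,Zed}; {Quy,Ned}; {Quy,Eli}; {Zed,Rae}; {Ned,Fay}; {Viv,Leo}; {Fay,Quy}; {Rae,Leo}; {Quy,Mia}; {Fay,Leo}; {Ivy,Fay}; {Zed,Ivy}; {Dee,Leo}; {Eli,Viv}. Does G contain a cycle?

Yes

The graph has 11 vertices, 14 edges, and 1 connected component.
One cycle is Leo-Fay-Ivy-Zed-Rae-Leo.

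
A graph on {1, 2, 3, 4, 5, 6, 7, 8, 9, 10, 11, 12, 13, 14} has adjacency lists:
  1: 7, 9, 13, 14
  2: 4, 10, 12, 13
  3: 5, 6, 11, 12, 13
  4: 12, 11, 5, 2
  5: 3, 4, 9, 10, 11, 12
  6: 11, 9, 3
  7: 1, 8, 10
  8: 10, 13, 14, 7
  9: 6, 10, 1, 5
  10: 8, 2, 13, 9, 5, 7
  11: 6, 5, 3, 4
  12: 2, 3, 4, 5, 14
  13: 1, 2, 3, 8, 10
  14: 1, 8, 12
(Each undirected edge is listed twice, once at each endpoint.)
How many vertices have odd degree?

6

Degrees: 1:4, 2:4, 3:5, 4:4, 5:6, 6:3, 7:3, 8:4, 9:4, 10:6, 11:4, 12:5, 13:5, 14:3
Odd-degree vertices: 3, 6, 7, 12, 13, 14.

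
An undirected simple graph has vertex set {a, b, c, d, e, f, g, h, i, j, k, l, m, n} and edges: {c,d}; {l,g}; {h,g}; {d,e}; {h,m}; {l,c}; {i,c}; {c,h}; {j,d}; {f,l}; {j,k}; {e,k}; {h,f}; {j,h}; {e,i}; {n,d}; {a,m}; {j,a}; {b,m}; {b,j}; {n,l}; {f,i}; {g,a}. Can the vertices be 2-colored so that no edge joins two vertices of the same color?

A valid 2-coloring puts {c, e, f, g, j, m, n} on one side and {a, b, d, h, i, k, l} on the other; every edge crosses between the two sides.

Yes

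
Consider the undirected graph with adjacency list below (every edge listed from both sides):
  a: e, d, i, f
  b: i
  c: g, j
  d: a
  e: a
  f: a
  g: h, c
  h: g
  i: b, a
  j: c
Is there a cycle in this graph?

No

|V| = 10, |E| = 8, number of components = 2.
Since 8 = 10 - 2, the graph is a forest and contains no cycle.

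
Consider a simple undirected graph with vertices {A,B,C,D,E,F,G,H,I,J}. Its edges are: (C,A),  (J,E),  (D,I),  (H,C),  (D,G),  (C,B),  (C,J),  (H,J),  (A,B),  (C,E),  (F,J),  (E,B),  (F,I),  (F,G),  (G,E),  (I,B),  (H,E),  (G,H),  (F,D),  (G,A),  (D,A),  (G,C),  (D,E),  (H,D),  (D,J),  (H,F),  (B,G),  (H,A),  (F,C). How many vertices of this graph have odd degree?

Degrees: A:5, B:5, C:7, D:7, E:6, F:6, G:7, H:7, I:3, J:5
Odd-degree vertices: A, B, C, D, G, H, I, J.

8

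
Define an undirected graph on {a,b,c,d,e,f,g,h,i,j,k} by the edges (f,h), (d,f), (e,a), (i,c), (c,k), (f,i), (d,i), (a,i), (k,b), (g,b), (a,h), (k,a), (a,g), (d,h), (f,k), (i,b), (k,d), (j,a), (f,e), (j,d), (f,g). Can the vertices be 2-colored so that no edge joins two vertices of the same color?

No

f-d-k-f is an odd cycle (length 3), and a bipartite graph can contain only even cycles.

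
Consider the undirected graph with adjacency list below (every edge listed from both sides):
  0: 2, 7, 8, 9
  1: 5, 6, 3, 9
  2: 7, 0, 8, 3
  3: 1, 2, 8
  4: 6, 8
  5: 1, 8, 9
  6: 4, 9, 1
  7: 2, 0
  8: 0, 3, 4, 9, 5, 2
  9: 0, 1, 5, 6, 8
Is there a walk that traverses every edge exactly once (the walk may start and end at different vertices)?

Degrees: 0:4, 1:4, 2:4, 3:3, 4:2, 5:3, 6:3, 7:2, 8:6, 9:5
Odd-degree vertices: 3, 5, 6, 9 (4 total).
An Eulerian trail requires 0 or 2 odd-degree vertices; here there are 4.

No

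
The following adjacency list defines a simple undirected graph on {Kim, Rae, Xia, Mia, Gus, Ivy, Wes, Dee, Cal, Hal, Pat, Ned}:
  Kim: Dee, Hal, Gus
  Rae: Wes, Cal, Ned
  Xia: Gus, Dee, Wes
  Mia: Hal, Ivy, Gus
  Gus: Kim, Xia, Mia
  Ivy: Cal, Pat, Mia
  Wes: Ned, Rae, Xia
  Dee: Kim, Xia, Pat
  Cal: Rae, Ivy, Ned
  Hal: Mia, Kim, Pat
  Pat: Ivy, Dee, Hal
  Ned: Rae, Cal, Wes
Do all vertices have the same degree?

Yes

Degrees: Kim:3, Rae:3, Xia:3, Mia:3, Gus:3, Ivy:3, Wes:3, Dee:3, Cal:3, Hal:3, Pat:3, Ned:3
All degrees equal 3; the graph is regular.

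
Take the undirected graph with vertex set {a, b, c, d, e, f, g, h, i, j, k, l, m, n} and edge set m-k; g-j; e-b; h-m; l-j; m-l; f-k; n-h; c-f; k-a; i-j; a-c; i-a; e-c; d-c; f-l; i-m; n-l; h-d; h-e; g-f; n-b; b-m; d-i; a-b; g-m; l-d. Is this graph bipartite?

A valid 2-coloring puts {b, c, g, h, i, k, l} on one side and {a, d, e, f, j, m, n} on the other; every edge crosses between the two sides.

Yes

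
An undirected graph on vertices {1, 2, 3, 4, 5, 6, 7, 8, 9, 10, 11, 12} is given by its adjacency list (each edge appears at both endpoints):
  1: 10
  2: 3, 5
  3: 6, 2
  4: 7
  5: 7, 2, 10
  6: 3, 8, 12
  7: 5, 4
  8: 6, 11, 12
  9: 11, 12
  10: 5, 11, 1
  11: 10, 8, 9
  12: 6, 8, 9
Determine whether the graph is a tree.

|V| = 12, |E| = 14.
Connected but with 14 > 11 edges, so it has a cycle and is not a tree.

No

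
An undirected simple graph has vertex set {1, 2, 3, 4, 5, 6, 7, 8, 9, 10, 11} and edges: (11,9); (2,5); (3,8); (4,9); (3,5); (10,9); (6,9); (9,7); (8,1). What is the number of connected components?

2

Component: {1, 2, 3, 5, 8}
Component: {4, 6, 7, 9, 10, 11}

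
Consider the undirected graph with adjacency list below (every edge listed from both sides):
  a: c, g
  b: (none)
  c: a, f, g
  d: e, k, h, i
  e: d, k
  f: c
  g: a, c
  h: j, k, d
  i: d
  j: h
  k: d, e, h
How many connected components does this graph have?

3

Component: {b}
Component: {a, c, f, g}
Component: {d, e, h, i, j, k}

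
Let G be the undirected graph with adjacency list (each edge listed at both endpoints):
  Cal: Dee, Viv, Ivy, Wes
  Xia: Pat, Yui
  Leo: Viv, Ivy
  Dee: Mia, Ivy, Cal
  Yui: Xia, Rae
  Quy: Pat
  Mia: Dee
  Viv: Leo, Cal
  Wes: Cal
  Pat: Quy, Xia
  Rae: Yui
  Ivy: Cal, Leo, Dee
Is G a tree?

|V| = 12, |E| = 12.
It is not connected, so it is not a tree.

No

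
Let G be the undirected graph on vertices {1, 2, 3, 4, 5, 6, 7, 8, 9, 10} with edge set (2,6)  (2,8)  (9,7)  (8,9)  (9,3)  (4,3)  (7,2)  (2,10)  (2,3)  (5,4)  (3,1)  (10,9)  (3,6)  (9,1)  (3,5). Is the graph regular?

No

Degrees: 1:2, 2:5, 3:6, 4:2, 5:2, 6:2, 7:2, 8:2, 9:5, 10:2
Vertex 1 has degree 2 while 3 has degree 6, so the graph is not regular.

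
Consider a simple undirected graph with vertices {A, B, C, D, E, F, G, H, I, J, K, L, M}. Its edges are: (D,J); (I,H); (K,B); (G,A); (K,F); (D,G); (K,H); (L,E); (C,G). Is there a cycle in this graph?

No

The graph has 13 vertices, 9 edges, and 4 connected components.
A forest on 13 vertices with 4 components has exactly 9 edges, which matches — so no cycle.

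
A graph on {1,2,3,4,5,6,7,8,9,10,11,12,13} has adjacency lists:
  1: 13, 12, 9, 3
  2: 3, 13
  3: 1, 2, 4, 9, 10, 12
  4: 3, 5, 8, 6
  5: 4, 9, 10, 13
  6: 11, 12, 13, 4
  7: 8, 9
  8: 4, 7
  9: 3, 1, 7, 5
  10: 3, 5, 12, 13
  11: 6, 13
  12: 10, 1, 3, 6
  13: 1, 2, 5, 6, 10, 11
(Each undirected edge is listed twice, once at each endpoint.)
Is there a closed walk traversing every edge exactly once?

Degrees: 1:4, 2:2, 3:6, 4:4, 5:4, 6:4, 7:2, 8:2, 9:4, 10:4, 11:2, 12:4, 13:6
All degrees are even and the non-isolated vertices are connected — an Eulerian circuit exists.

Yes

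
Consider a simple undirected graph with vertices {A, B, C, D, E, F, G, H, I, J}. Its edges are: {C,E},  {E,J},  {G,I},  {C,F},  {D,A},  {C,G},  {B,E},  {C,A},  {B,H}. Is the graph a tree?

Yes

The graph has 10 vertices and 9 edges.
It is connected with exactly 9 edges, hence acyclic — it is a tree.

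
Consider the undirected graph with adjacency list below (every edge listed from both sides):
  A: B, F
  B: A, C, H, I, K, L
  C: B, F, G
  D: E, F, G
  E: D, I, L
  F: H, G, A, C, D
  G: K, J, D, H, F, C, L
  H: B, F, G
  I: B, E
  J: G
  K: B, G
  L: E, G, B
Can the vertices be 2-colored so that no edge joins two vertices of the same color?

No

The cycle G-F-C-G has length 3, which is odd, so the graph is not bipartite.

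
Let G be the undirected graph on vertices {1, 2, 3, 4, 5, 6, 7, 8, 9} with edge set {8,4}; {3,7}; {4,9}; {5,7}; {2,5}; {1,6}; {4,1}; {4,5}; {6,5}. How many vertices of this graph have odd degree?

4

Degrees: 1:2, 2:1, 3:1, 4:4, 5:4, 6:2, 7:2, 8:1, 9:1
Odd-degree vertices: 2, 3, 8, 9.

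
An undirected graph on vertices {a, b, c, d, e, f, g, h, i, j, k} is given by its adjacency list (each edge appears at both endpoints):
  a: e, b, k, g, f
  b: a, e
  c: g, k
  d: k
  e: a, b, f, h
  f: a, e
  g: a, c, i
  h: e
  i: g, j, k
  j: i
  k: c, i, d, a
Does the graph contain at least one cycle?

Yes

The graph has 11 vertices, 14 edges, and 1 connected component.
One cycle is a-k-c-g-a.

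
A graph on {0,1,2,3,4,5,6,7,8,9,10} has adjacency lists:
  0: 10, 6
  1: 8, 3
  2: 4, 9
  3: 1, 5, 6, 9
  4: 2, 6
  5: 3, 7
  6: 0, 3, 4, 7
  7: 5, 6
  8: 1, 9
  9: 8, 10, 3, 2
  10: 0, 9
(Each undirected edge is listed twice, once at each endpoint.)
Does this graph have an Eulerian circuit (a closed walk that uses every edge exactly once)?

Degrees: 0:2, 1:2, 2:2, 3:4, 4:2, 5:2, 6:4, 7:2, 8:2, 9:4, 10:2
All degrees are even and the non-isolated vertices are connected — an Eulerian circuit exists.

Yes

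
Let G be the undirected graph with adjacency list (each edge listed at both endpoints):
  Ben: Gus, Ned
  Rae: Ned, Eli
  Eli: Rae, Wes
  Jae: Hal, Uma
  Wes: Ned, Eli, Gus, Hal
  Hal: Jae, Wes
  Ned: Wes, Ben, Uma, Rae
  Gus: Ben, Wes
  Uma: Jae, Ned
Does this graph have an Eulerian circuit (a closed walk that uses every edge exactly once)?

Yes

Degrees: Ben:2, Rae:2, Eli:2, Jae:2, Wes:4, Hal:2, Ned:4, Gus:2, Uma:2
All degrees are even and the non-isolated vertices are connected — an Eulerian circuit exists.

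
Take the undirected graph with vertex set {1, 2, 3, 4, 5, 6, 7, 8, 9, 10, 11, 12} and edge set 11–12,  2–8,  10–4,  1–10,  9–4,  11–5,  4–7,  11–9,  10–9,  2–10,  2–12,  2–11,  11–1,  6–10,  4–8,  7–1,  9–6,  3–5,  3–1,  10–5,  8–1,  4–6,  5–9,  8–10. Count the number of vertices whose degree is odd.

6

Degrees: 1:5, 2:4, 3:2, 4:5, 5:4, 6:3, 7:2, 8:4, 9:5, 10:7, 11:5, 12:2
Odd-degree vertices: 1, 4, 6, 9, 10, 11.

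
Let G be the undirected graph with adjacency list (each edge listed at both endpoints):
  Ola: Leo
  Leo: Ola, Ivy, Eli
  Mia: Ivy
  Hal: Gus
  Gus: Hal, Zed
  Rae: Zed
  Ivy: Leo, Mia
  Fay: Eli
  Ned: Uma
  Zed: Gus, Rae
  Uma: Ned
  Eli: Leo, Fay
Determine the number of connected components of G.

Component: {Ned, Uma}
Component: {Hal, Gus, Rae, Zed}
Component: {Ola, Leo, Mia, Ivy, Fay, Eli}

3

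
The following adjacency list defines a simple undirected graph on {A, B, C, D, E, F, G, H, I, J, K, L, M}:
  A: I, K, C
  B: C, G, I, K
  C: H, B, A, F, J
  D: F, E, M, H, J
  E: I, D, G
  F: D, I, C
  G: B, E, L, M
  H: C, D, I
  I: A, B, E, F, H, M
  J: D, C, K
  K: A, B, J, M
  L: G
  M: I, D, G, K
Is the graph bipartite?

Yes

Color {C, D, G, I, K} black and {A, B, E, F, H, J, L, M} white. No edge joins two same-colored vertices, so the graph is bipartite.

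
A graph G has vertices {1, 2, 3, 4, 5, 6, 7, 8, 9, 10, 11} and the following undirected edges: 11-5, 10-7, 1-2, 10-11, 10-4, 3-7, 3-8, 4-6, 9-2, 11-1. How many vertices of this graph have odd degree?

6

Degrees: 1:2, 2:2, 3:2, 4:2, 5:1, 6:1, 7:2, 8:1, 9:1, 10:3, 11:3
Odd-degree vertices: 5, 6, 8, 9, 10, 11.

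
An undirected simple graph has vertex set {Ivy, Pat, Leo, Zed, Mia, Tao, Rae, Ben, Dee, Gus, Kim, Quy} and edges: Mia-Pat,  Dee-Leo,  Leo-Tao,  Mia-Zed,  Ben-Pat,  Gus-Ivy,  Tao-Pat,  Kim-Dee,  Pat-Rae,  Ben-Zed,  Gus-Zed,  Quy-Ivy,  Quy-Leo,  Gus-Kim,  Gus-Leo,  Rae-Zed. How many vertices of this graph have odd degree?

Degrees: Ivy:2, Pat:4, Leo:4, Zed:4, Mia:2, Tao:2, Rae:2, Ben:2, Dee:2, Gus:4, Kim:2, Quy:2
Odd-degree vertices: none.

0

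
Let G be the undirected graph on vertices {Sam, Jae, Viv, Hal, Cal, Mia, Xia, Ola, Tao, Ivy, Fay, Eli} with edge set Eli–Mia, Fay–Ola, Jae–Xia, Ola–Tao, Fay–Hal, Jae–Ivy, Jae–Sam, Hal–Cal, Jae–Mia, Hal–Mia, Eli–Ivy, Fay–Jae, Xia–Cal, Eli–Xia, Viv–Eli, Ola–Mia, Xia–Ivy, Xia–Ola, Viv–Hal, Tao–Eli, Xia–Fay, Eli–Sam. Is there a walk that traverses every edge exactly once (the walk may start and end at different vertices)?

Yes

Degrees: Sam:2, Jae:5, Viv:2, Hal:4, Cal:2, Mia:4, Xia:6, Ola:4, Tao:2, Ivy:3, Fay:4, Eli:6
Odd-degree vertices: Jae, Ivy (2 total).
The non-isolated vertices are connected and exactly 2 have odd degree, so an Eulerian trail exists (from Jae to Ivy).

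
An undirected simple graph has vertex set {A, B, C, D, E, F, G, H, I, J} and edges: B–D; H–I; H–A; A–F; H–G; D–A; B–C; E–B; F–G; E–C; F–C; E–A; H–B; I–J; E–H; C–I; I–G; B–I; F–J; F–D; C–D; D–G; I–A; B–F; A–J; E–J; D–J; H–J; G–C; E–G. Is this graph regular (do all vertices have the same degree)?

Degrees: A:6, B:6, C:6, D:6, E:6, F:6, G:6, H:6, I:6, J:6
Every vertex has degree 6, so the graph is 6-regular.

Yes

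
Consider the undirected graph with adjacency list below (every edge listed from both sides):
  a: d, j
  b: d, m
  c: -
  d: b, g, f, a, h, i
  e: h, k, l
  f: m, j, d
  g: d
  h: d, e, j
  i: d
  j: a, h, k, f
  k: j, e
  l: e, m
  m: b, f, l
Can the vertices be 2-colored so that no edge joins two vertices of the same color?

Yes

A valid 2-coloring puts {c, d, e, j, m} on one side and {a, b, f, g, h, i, k, l} on the other; every edge crosses between the two sides.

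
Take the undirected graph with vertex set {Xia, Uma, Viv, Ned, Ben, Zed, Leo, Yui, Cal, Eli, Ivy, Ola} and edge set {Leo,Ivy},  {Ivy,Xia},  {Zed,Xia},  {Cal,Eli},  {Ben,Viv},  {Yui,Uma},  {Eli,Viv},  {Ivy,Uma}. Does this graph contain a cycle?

No

The graph has 12 vertices, 8 edges, and 4 connected components.
A forest on 12 vertices with 4 components has exactly 8 edges, which matches — so no cycle.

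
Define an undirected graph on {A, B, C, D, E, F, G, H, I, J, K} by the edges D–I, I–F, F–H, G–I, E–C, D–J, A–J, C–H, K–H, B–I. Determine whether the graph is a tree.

Yes

|V| = 11, |E| = 10.
Connected and |E| = |V| - 1, which characterizes a tree.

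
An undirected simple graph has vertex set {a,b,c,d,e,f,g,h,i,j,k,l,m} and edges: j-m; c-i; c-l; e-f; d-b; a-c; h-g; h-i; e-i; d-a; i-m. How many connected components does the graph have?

Component: {k}
Component: {a, b, c, d, e, f, g, h, i, j, l, m}

2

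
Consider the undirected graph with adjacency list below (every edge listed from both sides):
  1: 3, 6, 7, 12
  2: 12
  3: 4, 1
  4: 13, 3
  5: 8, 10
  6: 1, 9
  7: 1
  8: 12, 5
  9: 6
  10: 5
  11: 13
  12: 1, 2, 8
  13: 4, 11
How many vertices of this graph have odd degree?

6

Degrees: 1:4, 2:1, 3:2, 4:2, 5:2, 6:2, 7:1, 8:2, 9:1, 10:1, 11:1, 12:3, 13:2
Odd-degree vertices: 2, 7, 9, 10, 11, 12.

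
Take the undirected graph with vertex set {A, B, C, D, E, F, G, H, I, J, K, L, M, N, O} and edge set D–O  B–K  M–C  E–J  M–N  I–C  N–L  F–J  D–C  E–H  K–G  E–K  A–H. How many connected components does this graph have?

2

Component: {C, D, I, L, M, N, O}
Component: {A, B, E, F, G, H, J, K}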